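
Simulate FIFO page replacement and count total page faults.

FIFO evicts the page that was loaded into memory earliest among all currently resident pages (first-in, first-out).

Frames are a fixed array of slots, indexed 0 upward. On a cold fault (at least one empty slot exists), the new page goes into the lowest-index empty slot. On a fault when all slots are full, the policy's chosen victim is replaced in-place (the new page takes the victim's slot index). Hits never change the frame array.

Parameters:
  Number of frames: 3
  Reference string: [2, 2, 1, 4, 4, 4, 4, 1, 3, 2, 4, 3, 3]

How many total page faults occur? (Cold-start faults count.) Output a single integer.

Step 0: ref 2 → FAULT, frames=[2,-,-]
Step 1: ref 2 → HIT, frames=[2,-,-]
Step 2: ref 1 → FAULT, frames=[2,1,-]
Step 3: ref 4 → FAULT, frames=[2,1,4]
Step 4: ref 4 → HIT, frames=[2,1,4]
Step 5: ref 4 → HIT, frames=[2,1,4]
Step 6: ref 4 → HIT, frames=[2,1,4]
Step 7: ref 1 → HIT, frames=[2,1,4]
Step 8: ref 3 → FAULT (evict 2), frames=[3,1,4]
Step 9: ref 2 → FAULT (evict 1), frames=[3,2,4]
Step 10: ref 4 → HIT, frames=[3,2,4]
Step 11: ref 3 → HIT, frames=[3,2,4]
Step 12: ref 3 → HIT, frames=[3,2,4]
Total faults: 5

Answer: 5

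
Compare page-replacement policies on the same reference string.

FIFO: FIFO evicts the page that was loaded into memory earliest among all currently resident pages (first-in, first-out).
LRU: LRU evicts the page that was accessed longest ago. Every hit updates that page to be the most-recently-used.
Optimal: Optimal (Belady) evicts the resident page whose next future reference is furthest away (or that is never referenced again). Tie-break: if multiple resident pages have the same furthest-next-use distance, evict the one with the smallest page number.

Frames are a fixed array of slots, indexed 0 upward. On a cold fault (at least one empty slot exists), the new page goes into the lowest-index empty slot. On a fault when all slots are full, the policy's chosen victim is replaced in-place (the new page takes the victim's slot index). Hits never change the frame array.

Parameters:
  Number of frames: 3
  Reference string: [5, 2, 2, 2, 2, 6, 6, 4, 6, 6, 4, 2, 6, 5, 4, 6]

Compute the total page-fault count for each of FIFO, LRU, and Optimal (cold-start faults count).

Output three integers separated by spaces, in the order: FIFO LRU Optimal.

--- FIFO ---
  step 0: ref 5 -> FAULT, frames=[5,-,-] (faults so far: 1)
  step 1: ref 2 -> FAULT, frames=[5,2,-] (faults so far: 2)
  step 2: ref 2 -> HIT, frames=[5,2,-] (faults so far: 2)
  step 3: ref 2 -> HIT, frames=[5,2,-] (faults so far: 2)
  step 4: ref 2 -> HIT, frames=[5,2,-] (faults so far: 2)
  step 5: ref 6 -> FAULT, frames=[5,2,6] (faults so far: 3)
  step 6: ref 6 -> HIT, frames=[5,2,6] (faults so far: 3)
  step 7: ref 4 -> FAULT, evict 5, frames=[4,2,6] (faults so far: 4)
  step 8: ref 6 -> HIT, frames=[4,2,6] (faults so far: 4)
  step 9: ref 6 -> HIT, frames=[4,2,6] (faults so far: 4)
  step 10: ref 4 -> HIT, frames=[4,2,6] (faults so far: 4)
  step 11: ref 2 -> HIT, frames=[4,2,6] (faults so far: 4)
  step 12: ref 6 -> HIT, frames=[4,2,6] (faults so far: 4)
  step 13: ref 5 -> FAULT, evict 2, frames=[4,5,6] (faults so far: 5)
  step 14: ref 4 -> HIT, frames=[4,5,6] (faults so far: 5)
  step 15: ref 6 -> HIT, frames=[4,5,6] (faults so far: 5)
  FIFO total faults: 5
--- LRU ---
  step 0: ref 5 -> FAULT, frames=[5,-,-] (faults so far: 1)
  step 1: ref 2 -> FAULT, frames=[5,2,-] (faults so far: 2)
  step 2: ref 2 -> HIT, frames=[5,2,-] (faults so far: 2)
  step 3: ref 2 -> HIT, frames=[5,2,-] (faults so far: 2)
  step 4: ref 2 -> HIT, frames=[5,2,-] (faults so far: 2)
  step 5: ref 6 -> FAULT, frames=[5,2,6] (faults so far: 3)
  step 6: ref 6 -> HIT, frames=[5,2,6] (faults so far: 3)
  step 7: ref 4 -> FAULT, evict 5, frames=[4,2,6] (faults so far: 4)
  step 8: ref 6 -> HIT, frames=[4,2,6] (faults so far: 4)
  step 9: ref 6 -> HIT, frames=[4,2,6] (faults so far: 4)
  step 10: ref 4 -> HIT, frames=[4,2,6] (faults so far: 4)
  step 11: ref 2 -> HIT, frames=[4,2,6] (faults so far: 4)
  step 12: ref 6 -> HIT, frames=[4,2,6] (faults so far: 4)
  step 13: ref 5 -> FAULT, evict 4, frames=[5,2,6] (faults so far: 5)
  step 14: ref 4 -> FAULT, evict 2, frames=[5,4,6] (faults so far: 6)
  step 15: ref 6 -> HIT, frames=[5,4,6] (faults so far: 6)
  LRU total faults: 6
--- Optimal ---
  step 0: ref 5 -> FAULT, frames=[5,-,-] (faults so far: 1)
  step 1: ref 2 -> FAULT, frames=[5,2,-] (faults so far: 2)
  step 2: ref 2 -> HIT, frames=[5,2,-] (faults so far: 2)
  step 3: ref 2 -> HIT, frames=[5,2,-] (faults so far: 2)
  step 4: ref 2 -> HIT, frames=[5,2,-] (faults so far: 2)
  step 5: ref 6 -> FAULT, frames=[5,2,6] (faults so far: 3)
  step 6: ref 6 -> HIT, frames=[5,2,6] (faults so far: 3)
  step 7: ref 4 -> FAULT, evict 5, frames=[4,2,6] (faults so far: 4)
  step 8: ref 6 -> HIT, frames=[4,2,6] (faults so far: 4)
  step 9: ref 6 -> HIT, frames=[4,2,6] (faults so far: 4)
  step 10: ref 4 -> HIT, frames=[4,2,6] (faults so far: 4)
  step 11: ref 2 -> HIT, frames=[4,2,6] (faults so far: 4)
  step 12: ref 6 -> HIT, frames=[4,2,6] (faults so far: 4)
  step 13: ref 5 -> FAULT, evict 2, frames=[4,5,6] (faults so far: 5)
  step 14: ref 4 -> HIT, frames=[4,5,6] (faults so far: 5)
  step 15: ref 6 -> HIT, frames=[4,5,6] (faults so far: 5)
  Optimal total faults: 5

Answer: 5 6 5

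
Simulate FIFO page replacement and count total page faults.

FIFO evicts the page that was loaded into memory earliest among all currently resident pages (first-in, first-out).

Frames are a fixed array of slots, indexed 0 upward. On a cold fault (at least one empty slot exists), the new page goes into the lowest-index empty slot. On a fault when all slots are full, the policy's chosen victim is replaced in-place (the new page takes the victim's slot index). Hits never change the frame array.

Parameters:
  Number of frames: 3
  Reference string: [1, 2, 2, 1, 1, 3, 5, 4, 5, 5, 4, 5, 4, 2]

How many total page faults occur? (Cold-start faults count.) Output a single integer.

Answer: 6

Derivation:
Step 0: ref 1 → FAULT, frames=[1,-,-]
Step 1: ref 2 → FAULT, frames=[1,2,-]
Step 2: ref 2 → HIT, frames=[1,2,-]
Step 3: ref 1 → HIT, frames=[1,2,-]
Step 4: ref 1 → HIT, frames=[1,2,-]
Step 5: ref 3 → FAULT, frames=[1,2,3]
Step 6: ref 5 → FAULT (evict 1), frames=[5,2,3]
Step 7: ref 4 → FAULT (evict 2), frames=[5,4,3]
Step 8: ref 5 → HIT, frames=[5,4,3]
Step 9: ref 5 → HIT, frames=[5,4,3]
Step 10: ref 4 → HIT, frames=[5,4,3]
Step 11: ref 5 → HIT, frames=[5,4,3]
Step 12: ref 4 → HIT, frames=[5,4,3]
Step 13: ref 2 → FAULT (evict 3), frames=[5,4,2]
Total faults: 6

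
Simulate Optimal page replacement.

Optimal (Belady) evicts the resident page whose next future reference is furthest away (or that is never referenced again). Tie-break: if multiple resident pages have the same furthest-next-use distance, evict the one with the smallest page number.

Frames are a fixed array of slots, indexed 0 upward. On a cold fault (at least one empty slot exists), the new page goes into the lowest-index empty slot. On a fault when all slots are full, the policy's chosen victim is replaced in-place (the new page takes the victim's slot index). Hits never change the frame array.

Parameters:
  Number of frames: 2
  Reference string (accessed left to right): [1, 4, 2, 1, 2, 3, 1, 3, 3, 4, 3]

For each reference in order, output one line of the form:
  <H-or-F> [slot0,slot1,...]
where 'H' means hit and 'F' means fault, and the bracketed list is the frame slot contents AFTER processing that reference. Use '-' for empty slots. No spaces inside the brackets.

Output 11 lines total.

F [1,-]
F [1,4]
F [1,2]
H [1,2]
H [1,2]
F [1,3]
H [1,3]
H [1,3]
H [1,3]
F [4,3]
H [4,3]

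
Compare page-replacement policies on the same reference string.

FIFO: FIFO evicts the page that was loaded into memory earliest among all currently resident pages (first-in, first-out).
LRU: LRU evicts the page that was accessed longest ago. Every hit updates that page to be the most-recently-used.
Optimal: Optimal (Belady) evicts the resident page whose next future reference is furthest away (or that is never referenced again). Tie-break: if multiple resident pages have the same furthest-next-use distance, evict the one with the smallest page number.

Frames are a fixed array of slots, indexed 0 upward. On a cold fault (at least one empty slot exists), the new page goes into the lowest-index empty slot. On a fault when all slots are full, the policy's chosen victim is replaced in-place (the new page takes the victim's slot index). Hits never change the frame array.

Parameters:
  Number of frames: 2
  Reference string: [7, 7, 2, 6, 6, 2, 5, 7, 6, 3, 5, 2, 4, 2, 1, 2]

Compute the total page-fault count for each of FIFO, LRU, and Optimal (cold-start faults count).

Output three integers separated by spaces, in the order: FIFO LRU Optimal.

--- FIFO ---
  step 0: ref 7 -> FAULT, frames=[7,-] (faults so far: 1)
  step 1: ref 7 -> HIT, frames=[7,-] (faults so far: 1)
  step 2: ref 2 -> FAULT, frames=[7,2] (faults so far: 2)
  step 3: ref 6 -> FAULT, evict 7, frames=[6,2] (faults so far: 3)
  step 4: ref 6 -> HIT, frames=[6,2] (faults so far: 3)
  step 5: ref 2 -> HIT, frames=[6,2] (faults so far: 3)
  step 6: ref 5 -> FAULT, evict 2, frames=[6,5] (faults so far: 4)
  step 7: ref 7 -> FAULT, evict 6, frames=[7,5] (faults so far: 5)
  step 8: ref 6 -> FAULT, evict 5, frames=[7,6] (faults so far: 6)
  step 9: ref 3 -> FAULT, evict 7, frames=[3,6] (faults so far: 7)
  step 10: ref 5 -> FAULT, evict 6, frames=[3,5] (faults so far: 8)
  step 11: ref 2 -> FAULT, evict 3, frames=[2,5] (faults so far: 9)
  step 12: ref 4 -> FAULT, evict 5, frames=[2,4] (faults so far: 10)
  step 13: ref 2 -> HIT, frames=[2,4] (faults so far: 10)
  step 14: ref 1 -> FAULT, evict 2, frames=[1,4] (faults so far: 11)
  step 15: ref 2 -> FAULT, evict 4, frames=[1,2] (faults so far: 12)
  FIFO total faults: 12
--- LRU ---
  step 0: ref 7 -> FAULT, frames=[7,-] (faults so far: 1)
  step 1: ref 7 -> HIT, frames=[7,-] (faults so far: 1)
  step 2: ref 2 -> FAULT, frames=[7,2] (faults so far: 2)
  step 3: ref 6 -> FAULT, evict 7, frames=[6,2] (faults so far: 3)
  step 4: ref 6 -> HIT, frames=[6,2] (faults so far: 3)
  step 5: ref 2 -> HIT, frames=[6,2] (faults so far: 3)
  step 6: ref 5 -> FAULT, evict 6, frames=[5,2] (faults so far: 4)
  step 7: ref 7 -> FAULT, evict 2, frames=[5,7] (faults so far: 5)
  step 8: ref 6 -> FAULT, evict 5, frames=[6,7] (faults so far: 6)
  step 9: ref 3 -> FAULT, evict 7, frames=[6,3] (faults so far: 7)
  step 10: ref 5 -> FAULT, evict 6, frames=[5,3] (faults so far: 8)
  step 11: ref 2 -> FAULT, evict 3, frames=[5,2] (faults so far: 9)
  step 12: ref 4 -> FAULT, evict 5, frames=[4,2] (faults so far: 10)
  step 13: ref 2 -> HIT, frames=[4,2] (faults so far: 10)
  step 14: ref 1 -> FAULT, evict 4, frames=[1,2] (faults so far: 11)
  step 15: ref 2 -> HIT, frames=[1,2] (faults so far: 11)
  LRU total faults: 11
--- Optimal ---
  step 0: ref 7 -> FAULT, frames=[7,-] (faults so far: 1)
  step 1: ref 7 -> HIT, frames=[7,-] (faults so far: 1)
  step 2: ref 2 -> FAULT, frames=[7,2] (faults so far: 2)
  step 3: ref 6 -> FAULT, evict 7, frames=[6,2] (faults so far: 3)
  step 4: ref 6 -> HIT, frames=[6,2] (faults so far: 3)
  step 5: ref 2 -> HIT, frames=[6,2] (faults so far: 3)
  step 6: ref 5 -> FAULT, evict 2, frames=[6,5] (faults so far: 4)
  step 7: ref 7 -> FAULT, evict 5, frames=[6,7] (faults so far: 5)
  step 8: ref 6 -> HIT, frames=[6,7] (faults so far: 5)
  step 9: ref 3 -> FAULT, evict 6, frames=[3,7] (faults so far: 6)
  step 10: ref 5 -> FAULT, evict 3, frames=[5,7] (faults so far: 7)
  step 11: ref 2 -> FAULT, evict 5, frames=[2,7] (faults so far: 8)
  step 12: ref 4 -> FAULT, evict 7, frames=[2,4] (faults so far: 9)
  step 13: ref 2 -> HIT, frames=[2,4] (faults so far: 9)
  step 14: ref 1 -> FAULT, evict 4, frames=[2,1] (faults so far: 10)
  step 15: ref 2 -> HIT, frames=[2,1] (faults so far: 10)
  Optimal total faults: 10

Answer: 12 11 10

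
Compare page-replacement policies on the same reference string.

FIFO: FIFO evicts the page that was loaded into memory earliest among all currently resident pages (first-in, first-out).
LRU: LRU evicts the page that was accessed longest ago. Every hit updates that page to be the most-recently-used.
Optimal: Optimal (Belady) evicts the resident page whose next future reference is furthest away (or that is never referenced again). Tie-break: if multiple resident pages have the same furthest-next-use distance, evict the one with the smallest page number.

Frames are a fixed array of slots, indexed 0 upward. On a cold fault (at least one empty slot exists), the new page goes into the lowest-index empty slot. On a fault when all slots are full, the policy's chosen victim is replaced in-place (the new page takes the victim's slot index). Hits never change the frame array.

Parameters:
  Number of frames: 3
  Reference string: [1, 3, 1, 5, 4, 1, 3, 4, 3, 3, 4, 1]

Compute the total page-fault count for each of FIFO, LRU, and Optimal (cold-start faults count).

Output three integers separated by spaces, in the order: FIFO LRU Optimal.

Answer: 6 5 4

Derivation:
--- FIFO ---
  step 0: ref 1 -> FAULT, frames=[1,-,-] (faults so far: 1)
  step 1: ref 3 -> FAULT, frames=[1,3,-] (faults so far: 2)
  step 2: ref 1 -> HIT, frames=[1,3,-] (faults so far: 2)
  step 3: ref 5 -> FAULT, frames=[1,3,5] (faults so far: 3)
  step 4: ref 4 -> FAULT, evict 1, frames=[4,3,5] (faults so far: 4)
  step 5: ref 1 -> FAULT, evict 3, frames=[4,1,5] (faults so far: 5)
  step 6: ref 3 -> FAULT, evict 5, frames=[4,1,3] (faults so far: 6)
  step 7: ref 4 -> HIT, frames=[4,1,3] (faults so far: 6)
  step 8: ref 3 -> HIT, frames=[4,1,3] (faults so far: 6)
  step 9: ref 3 -> HIT, frames=[4,1,3] (faults so far: 6)
  step 10: ref 4 -> HIT, frames=[4,1,3] (faults so far: 6)
  step 11: ref 1 -> HIT, frames=[4,1,3] (faults so far: 6)
  FIFO total faults: 6
--- LRU ---
  step 0: ref 1 -> FAULT, frames=[1,-,-] (faults so far: 1)
  step 1: ref 3 -> FAULT, frames=[1,3,-] (faults so far: 2)
  step 2: ref 1 -> HIT, frames=[1,3,-] (faults so far: 2)
  step 3: ref 5 -> FAULT, frames=[1,3,5] (faults so far: 3)
  step 4: ref 4 -> FAULT, evict 3, frames=[1,4,5] (faults so far: 4)
  step 5: ref 1 -> HIT, frames=[1,4,5] (faults so far: 4)
  step 6: ref 3 -> FAULT, evict 5, frames=[1,4,3] (faults so far: 5)
  step 7: ref 4 -> HIT, frames=[1,4,3] (faults so far: 5)
  step 8: ref 3 -> HIT, frames=[1,4,3] (faults so far: 5)
  step 9: ref 3 -> HIT, frames=[1,4,3] (faults so far: 5)
  step 10: ref 4 -> HIT, frames=[1,4,3] (faults so far: 5)
  step 11: ref 1 -> HIT, frames=[1,4,3] (faults so far: 5)
  LRU total faults: 5
--- Optimal ---
  step 0: ref 1 -> FAULT, frames=[1,-,-] (faults so far: 1)
  step 1: ref 3 -> FAULT, frames=[1,3,-] (faults so far: 2)
  step 2: ref 1 -> HIT, frames=[1,3,-] (faults so far: 2)
  step 3: ref 5 -> FAULT, frames=[1,3,5] (faults so far: 3)
  step 4: ref 4 -> FAULT, evict 5, frames=[1,3,4] (faults so far: 4)
  step 5: ref 1 -> HIT, frames=[1,3,4] (faults so far: 4)
  step 6: ref 3 -> HIT, frames=[1,3,4] (faults so far: 4)
  step 7: ref 4 -> HIT, frames=[1,3,4] (faults so far: 4)
  step 8: ref 3 -> HIT, frames=[1,3,4] (faults so far: 4)
  step 9: ref 3 -> HIT, frames=[1,3,4] (faults so far: 4)
  step 10: ref 4 -> HIT, frames=[1,3,4] (faults so far: 4)
  step 11: ref 1 -> HIT, frames=[1,3,4] (faults so far: 4)
  Optimal total faults: 4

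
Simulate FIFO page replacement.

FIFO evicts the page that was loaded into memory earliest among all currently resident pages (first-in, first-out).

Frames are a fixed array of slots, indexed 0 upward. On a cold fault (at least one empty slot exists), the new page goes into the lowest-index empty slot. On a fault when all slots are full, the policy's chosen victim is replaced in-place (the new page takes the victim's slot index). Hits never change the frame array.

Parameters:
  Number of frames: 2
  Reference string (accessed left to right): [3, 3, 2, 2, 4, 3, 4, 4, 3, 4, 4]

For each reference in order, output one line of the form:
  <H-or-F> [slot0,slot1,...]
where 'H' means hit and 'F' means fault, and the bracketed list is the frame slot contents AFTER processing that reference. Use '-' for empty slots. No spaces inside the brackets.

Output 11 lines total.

F [3,-]
H [3,-]
F [3,2]
H [3,2]
F [4,2]
F [4,3]
H [4,3]
H [4,3]
H [4,3]
H [4,3]
H [4,3]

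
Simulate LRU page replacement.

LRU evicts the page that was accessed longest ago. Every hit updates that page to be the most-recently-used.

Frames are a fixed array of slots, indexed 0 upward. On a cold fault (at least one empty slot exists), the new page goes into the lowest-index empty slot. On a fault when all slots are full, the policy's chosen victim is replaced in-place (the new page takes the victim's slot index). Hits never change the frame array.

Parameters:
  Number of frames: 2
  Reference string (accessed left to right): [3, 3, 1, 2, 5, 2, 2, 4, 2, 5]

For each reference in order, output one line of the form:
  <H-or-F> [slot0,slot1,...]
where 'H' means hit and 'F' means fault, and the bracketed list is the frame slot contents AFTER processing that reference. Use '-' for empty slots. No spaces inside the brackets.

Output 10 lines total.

F [3,-]
H [3,-]
F [3,1]
F [2,1]
F [2,5]
H [2,5]
H [2,5]
F [2,4]
H [2,4]
F [2,5]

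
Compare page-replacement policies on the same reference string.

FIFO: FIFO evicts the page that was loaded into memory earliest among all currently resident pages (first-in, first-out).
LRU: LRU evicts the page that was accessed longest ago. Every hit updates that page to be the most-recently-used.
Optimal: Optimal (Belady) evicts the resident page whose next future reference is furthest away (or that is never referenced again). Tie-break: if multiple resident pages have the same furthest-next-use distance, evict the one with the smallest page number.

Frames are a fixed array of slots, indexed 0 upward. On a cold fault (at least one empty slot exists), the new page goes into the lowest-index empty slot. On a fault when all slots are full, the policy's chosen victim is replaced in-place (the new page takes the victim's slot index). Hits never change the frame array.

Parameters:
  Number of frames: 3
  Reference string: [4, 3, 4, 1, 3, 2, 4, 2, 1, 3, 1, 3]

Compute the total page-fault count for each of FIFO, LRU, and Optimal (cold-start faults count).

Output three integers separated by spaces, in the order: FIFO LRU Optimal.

--- FIFO ---
  step 0: ref 4 -> FAULT, frames=[4,-,-] (faults so far: 1)
  step 1: ref 3 -> FAULT, frames=[4,3,-] (faults so far: 2)
  step 2: ref 4 -> HIT, frames=[4,3,-] (faults so far: 2)
  step 3: ref 1 -> FAULT, frames=[4,3,1] (faults so far: 3)
  step 4: ref 3 -> HIT, frames=[4,3,1] (faults so far: 3)
  step 5: ref 2 -> FAULT, evict 4, frames=[2,3,1] (faults so far: 4)
  step 6: ref 4 -> FAULT, evict 3, frames=[2,4,1] (faults so far: 5)
  step 7: ref 2 -> HIT, frames=[2,4,1] (faults so far: 5)
  step 8: ref 1 -> HIT, frames=[2,4,1] (faults so far: 5)
  step 9: ref 3 -> FAULT, evict 1, frames=[2,4,3] (faults so far: 6)
  step 10: ref 1 -> FAULT, evict 2, frames=[1,4,3] (faults so far: 7)
  step 11: ref 3 -> HIT, frames=[1,4,3] (faults so far: 7)
  FIFO total faults: 7
--- LRU ---
  step 0: ref 4 -> FAULT, frames=[4,-,-] (faults so far: 1)
  step 1: ref 3 -> FAULT, frames=[4,3,-] (faults so far: 2)
  step 2: ref 4 -> HIT, frames=[4,3,-] (faults so far: 2)
  step 3: ref 1 -> FAULT, frames=[4,3,1] (faults so far: 3)
  step 4: ref 3 -> HIT, frames=[4,3,1] (faults so far: 3)
  step 5: ref 2 -> FAULT, evict 4, frames=[2,3,1] (faults so far: 4)
  step 6: ref 4 -> FAULT, evict 1, frames=[2,3,4] (faults so far: 5)
  step 7: ref 2 -> HIT, frames=[2,3,4] (faults so far: 5)
  step 8: ref 1 -> FAULT, evict 3, frames=[2,1,4] (faults so far: 6)
  step 9: ref 3 -> FAULT, evict 4, frames=[2,1,3] (faults so far: 7)
  step 10: ref 1 -> HIT, frames=[2,1,3] (faults so far: 7)
  step 11: ref 3 -> HIT, frames=[2,1,3] (faults so far: 7)
  LRU total faults: 7
--- Optimal ---
  step 0: ref 4 -> FAULT, frames=[4,-,-] (faults so far: 1)
  step 1: ref 3 -> FAULT, frames=[4,3,-] (faults so far: 2)
  step 2: ref 4 -> HIT, frames=[4,3,-] (faults so far: 2)
  step 3: ref 1 -> FAULT, frames=[4,3,1] (faults so far: 3)
  step 4: ref 3 -> HIT, frames=[4,3,1] (faults so far: 3)
  step 5: ref 2 -> FAULT, evict 3, frames=[4,2,1] (faults so far: 4)
  step 6: ref 4 -> HIT, frames=[4,2,1] (faults so far: 4)
  step 7: ref 2 -> HIT, frames=[4,2,1] (faults so far: 4)
  step 8: ref 1 -> HIT, frames=[4,2,1] (faults so far: 4)
  step 9: ref 3 -> FAULT, evict 2, frames=[4,3,1] (faults so far: 5)
  step 10: ref 1 -> HIT, frames=[4,3,1] (faults so far: 5)
  step 11: ref 3 -> HIT, frames=[4,3,1] (faults so far: 5)
  Optimal total faults: 5

Answer: 7 7 5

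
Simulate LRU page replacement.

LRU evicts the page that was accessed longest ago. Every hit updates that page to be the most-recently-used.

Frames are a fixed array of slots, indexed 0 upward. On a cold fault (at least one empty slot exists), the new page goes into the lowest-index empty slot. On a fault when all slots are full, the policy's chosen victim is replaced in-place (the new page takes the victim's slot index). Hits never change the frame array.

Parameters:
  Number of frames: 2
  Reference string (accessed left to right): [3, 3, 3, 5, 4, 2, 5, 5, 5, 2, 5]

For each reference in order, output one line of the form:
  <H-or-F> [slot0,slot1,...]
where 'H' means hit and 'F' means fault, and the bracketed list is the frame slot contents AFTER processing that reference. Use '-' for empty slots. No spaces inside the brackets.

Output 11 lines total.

F [3,-]
H [3,-]
H [3,-]
F [3,5]
F [4,5]
F [4,2]
F [5,2]
H [5,2]
H [5,2]
H [5,2]
H [5,2]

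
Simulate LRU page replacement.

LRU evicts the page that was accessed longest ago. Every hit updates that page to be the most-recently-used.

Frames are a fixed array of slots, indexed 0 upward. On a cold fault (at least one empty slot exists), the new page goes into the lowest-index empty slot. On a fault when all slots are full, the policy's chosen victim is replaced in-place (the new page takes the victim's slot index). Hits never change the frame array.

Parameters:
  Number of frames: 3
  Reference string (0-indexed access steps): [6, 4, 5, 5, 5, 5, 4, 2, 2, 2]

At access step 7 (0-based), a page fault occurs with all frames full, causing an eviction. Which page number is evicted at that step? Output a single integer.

Step 0: ref 6 -> FAULT, frames=[6,-,-]
Step 1: ref 4 -> FAULT, frames=[6,4,-]
Step 2: ref 5 -> FAULT, frames=[6,4,5]
Step 3: ref 5 -> HIT, frames=[6,4,5]
Step 4: ref 5 -> HIT, frames=[6,4,5]
Step 5: ref 5 -> HIT, frames=[6,4,5]
Step 6: ref 4 -> HIT, frames=[6,4,5]
Step 7: ref 2 -> FAULT, evict 6, frames=[2,4,5]
At step 7: evicted page 6

Answer: 6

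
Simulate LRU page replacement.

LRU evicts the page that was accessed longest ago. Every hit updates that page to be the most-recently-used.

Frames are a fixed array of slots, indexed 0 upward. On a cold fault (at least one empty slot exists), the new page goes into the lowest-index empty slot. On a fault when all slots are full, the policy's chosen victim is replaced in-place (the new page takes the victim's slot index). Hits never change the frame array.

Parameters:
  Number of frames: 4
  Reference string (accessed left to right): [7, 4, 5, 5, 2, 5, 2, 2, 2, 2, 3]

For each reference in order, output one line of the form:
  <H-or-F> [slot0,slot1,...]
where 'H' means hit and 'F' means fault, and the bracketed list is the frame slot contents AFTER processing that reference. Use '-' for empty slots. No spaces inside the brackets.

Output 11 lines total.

F [7,-,-,-]
F [7,4,-,-]
F [7,4,5,-]
H [7,4,5,-]
F [7,4,5,2]
H [7,4,5,2]
H [7,4,5,2]
H [7,4,5,2]
H [7,4,5,2]
H [7,4,5,2]
F [3,4,5,2]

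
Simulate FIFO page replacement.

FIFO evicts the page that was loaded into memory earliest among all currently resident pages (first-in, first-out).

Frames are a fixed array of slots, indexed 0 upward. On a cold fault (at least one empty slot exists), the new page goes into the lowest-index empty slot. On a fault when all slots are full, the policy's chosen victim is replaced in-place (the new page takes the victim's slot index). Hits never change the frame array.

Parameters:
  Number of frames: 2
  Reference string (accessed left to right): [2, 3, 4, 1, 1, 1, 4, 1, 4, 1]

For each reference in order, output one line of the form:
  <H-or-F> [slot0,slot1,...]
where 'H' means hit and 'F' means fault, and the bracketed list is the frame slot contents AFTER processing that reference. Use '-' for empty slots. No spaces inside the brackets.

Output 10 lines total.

F [2,-]
F [2,3]
F [4,3]
F [4,1]
H [4,1]
H [4,1]
H [4,1]
H [4,1]
H [4,1]
H [4,1]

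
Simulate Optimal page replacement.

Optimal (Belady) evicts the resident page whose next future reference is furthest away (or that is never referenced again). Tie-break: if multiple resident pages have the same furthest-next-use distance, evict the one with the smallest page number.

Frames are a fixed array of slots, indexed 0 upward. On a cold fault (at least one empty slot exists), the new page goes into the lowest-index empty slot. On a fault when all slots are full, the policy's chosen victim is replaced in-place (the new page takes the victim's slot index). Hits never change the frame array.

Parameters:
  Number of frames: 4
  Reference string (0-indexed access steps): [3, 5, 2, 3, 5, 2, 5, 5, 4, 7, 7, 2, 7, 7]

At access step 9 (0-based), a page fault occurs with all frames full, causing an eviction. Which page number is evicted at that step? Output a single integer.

Answer: 3

Derivation:
Step 0: ref 3 -> FAULT, frames=[3,-,-,-]
Step 1: ref 5 -> FAULT, frames=[3,5,-,-]
Step 2: ref 2 -> FAULT, frames=[3,5,2,-]
Step 3: ref 3 -> HIT, frames=[3,5,2,-]
Step 4: ref 5 -> HIT, frames=[3,5,2,-]
Step 5: ref 2 -> HIT, frames=[3,5,2,-]
Step 6: ref 5 -> HIT, frames=[3,5,2,-]
Step 7: ref 5 -> HIT, frames=[3,5,2,-]
Step 8: ref 4 -> FAULT, frames=[3,5,2,4]
Step 9: ref 7 -> FAULT, evict 3, frames=[7,5,2,4]
At step 9: evicted page 3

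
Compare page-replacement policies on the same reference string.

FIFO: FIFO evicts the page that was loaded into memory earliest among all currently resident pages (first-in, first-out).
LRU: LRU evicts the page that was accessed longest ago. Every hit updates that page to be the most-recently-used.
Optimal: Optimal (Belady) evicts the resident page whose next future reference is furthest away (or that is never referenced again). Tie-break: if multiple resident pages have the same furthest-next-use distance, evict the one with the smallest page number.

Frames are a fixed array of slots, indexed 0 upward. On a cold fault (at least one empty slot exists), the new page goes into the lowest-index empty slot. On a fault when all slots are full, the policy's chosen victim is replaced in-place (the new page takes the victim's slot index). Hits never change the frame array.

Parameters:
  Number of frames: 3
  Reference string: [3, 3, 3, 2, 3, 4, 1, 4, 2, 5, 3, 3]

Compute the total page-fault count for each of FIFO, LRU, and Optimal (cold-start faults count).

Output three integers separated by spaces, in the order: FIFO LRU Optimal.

Answer: 6 7 6

Derivation:
--- FIFO ---
  step 0: ref 3 -> FAULT, frames=[3,-,-] (faults so far: 1)
  step 1: ref 3 -> HIT, frames=[3,-,-] (faults so far: 1)
  step 2: ref 3 -> HIT, frames=[3,-,-] (faults so far: 1)
  step 3: ref 2 -> FAULT, frames=[3,2,-] (faults so far: 2)
  step 4: ref 3 -> HIT, frames=[3,2,-] (faults so far: 2)
  step 5: ref 4 -> FAULT, frames=[3,2,4] (faults so far: 3)
  step 6: ref 1 -> FAULT, evict 3, frames=[1,2,4] (faults so far: 4)
  step 7: ref 4 -> HIT, frames=[1,2,4] (faults so far: 4)
  step 8: ref 2 -> HIT, frames=[1,2,4] (faults so far: 4)
  step 9: ref 5 -> FAULT, evict 2, frames=[1,5,4] (faults so far: 5)
  step 10: ref 3 -> FAULT, evict 4, frames=[1,5,3] (faults so far: 6)
  step 11: ref 3 -> HIT, frames=[1,5,3] (faults so far: 6)
  FIFO total faults: 6
--- LRU ---
  step 0: ref 3 -> FAULT, frames=[3,-,-] (faults so far: 1)
  step 1: ref 3 -> HIT, frames=[3,-,-] (faults so far: 1)
  step 2: ref 3 -> HIT, frames=[3,-,-] (faults so far: 1)
  step 3: ref 2 -> FAULT, frames=[3,2,-] (faults so far: 2)
  step 4: ref 3 -> HIT, frames=[3,2,-] (faults so far: 2)
  step 5: ref 4 -> FAULT, frames=[3,2,4] (faults so far: 3)
  step 6: ref 1 -> FAULT, evict 2, frames=[3,1,4] (faults so far: 4)
  step 7: ref 4 -> HIT, frames=[3,1,4] (faults so far: 4)
  step 8: ref 2 -> FAULT, evict 3, frames=[2,1,4] (faults so far: 5)
  step 9: ref 5 -> FAULT, evict 1, frames=[2,5,4] (faults so far: 6)
  step 10: ref 3 -> FAULT, evict 4, frames=[2,5,3] (faults so far: 7)
  step 11: ref 3 -> HIT, frames=[2,5,3] (faults so far: 7)
  LRU total faults: 7
--- Optimal ---
  step 0: ref 3 -> FAULT, frames=[3,-,-] (faults so far: 1)
  step 1: ref 3 -> HIT, frames=[3,-,-] (faults so far: 1)
  step 2: ref 3 -> HIT, frames=[3,-,-] (faults so far: 1)
  step 3: ref 2 -> FAULT, frames=[3,2,-] (faults so far: 2)
  step 4: ref 3 -> HIT, frames=[3,2,-] (faults so far: 2)
  step 5: ref 4 -> FAULT, frames=[3,2,4] (faults so far: 3)
  step 6: ref 1 -> FAULT, evict 3, frames=[1,2,4] (faults so far: 4)
  step 7: ref 4 -> HIT, frames=[1,2,4] (faults so far: 4)
  step 8: ref 2 -> HIT, frames=[1,2,4] (faults so far: 4)
  step 9: ref 5 -> FAULT, evict 1, frames=[5,2,4] (faults so far: 5)
  step 10: ref 3 -> FAULT, evict 2, frames=[5,3,4] (faults so far: 6)
  step 11: ref 3 -> HIT, frames=[5,3,4] (faults so far: 6)
  Optimal total faults: 6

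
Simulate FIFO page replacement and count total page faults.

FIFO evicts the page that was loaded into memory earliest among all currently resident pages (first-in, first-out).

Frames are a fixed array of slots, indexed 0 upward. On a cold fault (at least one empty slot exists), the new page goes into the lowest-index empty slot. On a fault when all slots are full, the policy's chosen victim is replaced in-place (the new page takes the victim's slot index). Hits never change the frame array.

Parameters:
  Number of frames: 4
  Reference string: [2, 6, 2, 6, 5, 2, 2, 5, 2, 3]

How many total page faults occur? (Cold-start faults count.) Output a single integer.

Answer: 4

Derivation:
Step 0: ref 2 → FAULT, frames=[2,-,-,-]
Step 1: ref 6 → FAULT, frames=[2,6,-,-]
Step 2: ref 2 → HIT, frames=[2,6,-,-]
Step 3: ref 6 → HIT, frames=[2,6,-,-]
Step 4: ref 5 → FAULT, frames=[2,6,5,-]
Step 5: ref 2 → HIT, frames=[2,6,5,-]
Step 6: ref 2 → HIT, frames=[2,6,5,-]
Step 7: ref 5 → HIT, frames=[2,6,5,-]
Step 8: ref 2 → HIT, frames=[2,6,5,-]
Step 9: ref 3 → FAULT, frames=[2,6,5,3]
Total faults: 4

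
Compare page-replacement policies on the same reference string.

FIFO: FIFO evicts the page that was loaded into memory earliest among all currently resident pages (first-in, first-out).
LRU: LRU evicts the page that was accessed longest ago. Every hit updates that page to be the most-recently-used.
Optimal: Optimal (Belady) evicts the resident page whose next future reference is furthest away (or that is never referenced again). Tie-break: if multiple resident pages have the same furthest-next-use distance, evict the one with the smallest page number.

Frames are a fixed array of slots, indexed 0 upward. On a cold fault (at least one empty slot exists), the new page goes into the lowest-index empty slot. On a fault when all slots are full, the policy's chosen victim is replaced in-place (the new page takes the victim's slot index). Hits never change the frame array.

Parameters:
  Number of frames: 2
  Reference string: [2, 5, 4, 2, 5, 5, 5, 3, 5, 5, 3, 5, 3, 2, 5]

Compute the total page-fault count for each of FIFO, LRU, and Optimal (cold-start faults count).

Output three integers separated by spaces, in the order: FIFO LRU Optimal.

Answer: 8 8 6

Derivation:
--- FIFO ---
  step 0: ref 2 -> FAULT, frames=[2,-] (faults so far: 1)
  step 1: ref 5 -> FAULT, frames=[2,5] (faults so far: 2)
  step 2: ref 4 -> FAULT, evict 2, frames=[4,5] (faults so far: 3)
  step 3: ref 2 -> FAULT, evict 5, frames=[4,2] (faults so far: 4)
  step 4: ref 5 -> FAULT, evict 4, frames=[5,2] (faults so far: 5)
  step 5: ref 5 -> HIT, frames=[5,2] (faults so far: 5)
  step 6: ref 5 -> HIT, frames=[5,2] (faults so far: 5)
  step 7: ref 3 -> FAULT, evict 2, frames=[5,3] (faults so far: 6)
  step 8: ref 5 -> HIT, frames=[5,3] (faults so far: 6)
  step 9: ref 5 -> HIT, frames=[5,3] (faults so far: 6)
  step 10: ref 3 -> HIT, frames=[5,3] (faults so far: 6)
  step 11: ref 5 -> HIT, frames=[5,3] (faults so far: 6)
  step 12: ref 3 -> HIT, frames=[5,3] (faults so far: 6)
  step 13: ref 2 -> FAULT, evict 5, frames=[2,3] (faults so far: 7)
  step 14: ref 5 -> FAULT, evict 3, frames=[2,5] (faults so far: 8)
  FIFO total faults: 8
--- LRU ---
  step 0: ref 2 -> FAULT, frames=[2,-] (faults so far: 1)
  step 1: ref 5 -> FAULT, frames=[2,5] (faults so far: 2)
  step 2: ref 4 -> FAULT, evict 2, frames=[4,5] (faults so far: 3)
  step 3: ref 2 -> FAULT, evict 5, frames=[4,2] (faults so far: 4)
  step 4: ref 5 -> FAULT, evict 4, frames=[5,2] (faults so far: 5)
  step 5: ref 5 -> HIT, frames=[5,2] (faults so far: 5)
  step 6: ref 5 -> HIT, frames=[5,2] (faults so far: 5)
  step 7: ref 3 -> FAULT, evict 2, frames=[5,3] (faults so far: 6)
  step 8: ref 5 -> HIT, frames=[5,3] (faults so far: 6)
  step 9: ref 5 -> HIT, frames=[5,3] (faults so far: 6)
  step 10: ref 3 -> HIT, frames=[5,3] (faults so far: 6)
  step 11: ref 5 -> HIT, frames=[5,3] (faults so far: 6)
  step 12: ref 3 -> HIT, frames=[5,3] (faults so far: 6)
  step 13: ref 2 -> FAULT, evict 5, frames=[2,3] (faults so far: 7)
  step 14: ref 5 -> FAULT, evict 3, frames=[2,5] (faults so far: 8)
  LRU total faults: 8
--- Optimal ---
  step 0: ref 2 -> FAULT, frames=[2,-] (faults so far: 1)
  step 1: ref 5 -> FAULT, frames=[2,5] (faults so far: 2)
  step 2: ref 4 -> FAULT, evict 5, frames=[2,4] (faults so far: 3)
  step 3: ref 2 -> HIT, frames=[2,4] (faults so far: 3)
  step 4: ref 5 -> FAULT, evict 4, frames=[2,5] (faults so far: 4)
  step 5: ref 5 -> HIT, frames=[2,5] (faults so far: 4)
  step 6: ref 5 -> HIT, frames=[2,5] (faults so far: 4)
  step 7: ref 3 -> FAULT, evict 2, frames=[3,5] (faults so far: 5)
  step 8: ref 5 -> HIT, frames=[3,5] (faults so far: 5)
  step 9: ref 5 -> HIT, frames=[3,5] (faults so far: 5)
  step 10: ref 3 -> HIT, frames=[3,5] (faults so far: 5)
  step 11: ref 5 -> HIT, frames=[3,5] (faults so far: 5)
  step 12: ref 3 -> HIT, frames=[3,5] (faults so far: 5)
  step 13: ref 2 -> FAULT, evict 3, frames=[2,5] (faults so far: 6)
  step 14: ref 5 -> HIT, frames=[2,5] (faults so far: 6)
  Optimal total faults: 6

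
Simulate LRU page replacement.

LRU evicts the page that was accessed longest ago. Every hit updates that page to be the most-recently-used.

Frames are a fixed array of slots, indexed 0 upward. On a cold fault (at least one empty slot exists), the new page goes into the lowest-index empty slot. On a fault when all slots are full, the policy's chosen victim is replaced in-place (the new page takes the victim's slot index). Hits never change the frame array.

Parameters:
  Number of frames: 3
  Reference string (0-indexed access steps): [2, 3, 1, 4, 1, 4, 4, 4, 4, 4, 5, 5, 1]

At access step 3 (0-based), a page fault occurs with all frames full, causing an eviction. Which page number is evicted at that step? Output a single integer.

Step 0: ref 2 -> FAULT, frames=[2,-,-]
Step 1: ref 3 -> FAULT, frames=[2,3,-]
Step 2: ref 1 -> FAULT, frames=[2,3,1]
Step 3: ref 4 -> FAULT, evict 2, frames=[4,3,1]
At step 3: evicted page 2

Answer: 2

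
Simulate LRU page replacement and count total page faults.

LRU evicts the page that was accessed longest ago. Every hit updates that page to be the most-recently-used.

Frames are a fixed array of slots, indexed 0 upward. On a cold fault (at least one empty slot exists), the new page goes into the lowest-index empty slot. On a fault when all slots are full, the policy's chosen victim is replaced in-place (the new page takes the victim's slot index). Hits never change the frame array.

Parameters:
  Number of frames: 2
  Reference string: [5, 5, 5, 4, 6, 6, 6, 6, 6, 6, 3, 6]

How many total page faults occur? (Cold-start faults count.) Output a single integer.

Step 0: ref 5 → FAULT, frames=[5,-]
Step 1: ref 5 → HIT, frames=[5,-]
Step 2: ref 5 → HIT, frames=[5,-]
Step 3: ref 4 → FAULT, frames=[5,4]
Step 4: ref 6 → FAULT (evict 5), frames=[6,4]
Step 5: ref 6 → HIT, frames=[6,4]
Step 6: ref 6 → HIT, frames=[6,4]
Step 7: ref 6 → HIT, frames=[6,4]
Step 8: ref 6 → HIT, frames=[6,4]
Step 9: ref 6 → HIT, frames=[6,4]
Step 10: ref 3 → FAULT (evict 4), frames=[6,3]
Step 11: ref 6 → HIT, frames=[6,3]
Total faults: 4

Answer: 4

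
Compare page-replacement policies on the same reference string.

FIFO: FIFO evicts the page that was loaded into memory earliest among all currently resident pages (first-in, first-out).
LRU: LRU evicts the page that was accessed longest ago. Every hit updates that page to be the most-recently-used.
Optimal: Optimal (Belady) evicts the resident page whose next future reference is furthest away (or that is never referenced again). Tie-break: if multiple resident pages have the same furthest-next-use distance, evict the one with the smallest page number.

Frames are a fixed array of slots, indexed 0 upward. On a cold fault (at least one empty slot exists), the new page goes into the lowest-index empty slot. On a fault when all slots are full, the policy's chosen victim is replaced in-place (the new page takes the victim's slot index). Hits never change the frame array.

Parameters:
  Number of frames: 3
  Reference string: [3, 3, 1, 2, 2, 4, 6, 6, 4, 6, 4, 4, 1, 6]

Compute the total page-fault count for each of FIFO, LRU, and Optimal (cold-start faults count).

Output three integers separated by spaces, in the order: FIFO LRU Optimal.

Answer: 6 6 5

Derivation:
--- FIFO ---
  step 0: ref 3 -> FAULT, frames=[3,-,-] (faults so far: 1)
  step 1: ref 3 -> HIT, frames=[3,-,-] (faults so far: 1)
  step 2: ref 1 -> FAULT, frames=[3,1,-] (faults so far: 2)
  step 3: ref 2 -> FAULT, frames=[3,1,2] (faults so far: 3)
  step 4: ref 2 -> HIT, frames=[3,1,2] (faults so far: 3)
  step 5: ref 4 -> FAULT, evict 3, frames=[4,1,2] (faults so far: 4)
  step 6: ref 6 -> FAULT, evict 1, frames=[4,6,2] (faults so far: 5)
  step 7: ref 6 -> HIT, frames=[4,6,2] (faults so far: 5)
  step 8: ref 4 -> HIT, frames=[4,6,2] (faults so far: 5)
  step 9: ref 6 -> HIT, frames=[4,6,2] (faults so far: 5)
  step 10: ref 4 -> HIT, frames=[4,6,2] (faults so far: 5)
  step 11: ref 4 -> HIT, frames=[4,6,2] (faults so far: 5)
  step 12: ref 1 -> FAULT, evict 2, frames=[4,6,1] (faults so far: 6)
  step 13: ref 6 -> HIT, frames=[4,6,1] (faults so far: 6)
  FIFO total faults: 6
--- LRU ---
  step 0: ref 3 -> FAULT, frames=[3,-,-] (faults so far: 1)
  step 1: ref 3 -> HIT, frames=[3,-,-] (faults so far: 1)
  step 2: ref 1 -> FAULT, frames=[3,1,-] (faults so far: 2)
  step 3: ref 2 -> FAULT, frames=[3,1,2] (faults so far: 3)
  step 4: ref 2 -> HIT, frames=[3,1,2] (faults so far: 3)
  step 5: ref 4 -> FAULT, evict 3, frames=[4,1,2] (faults so far: 4)
  step 6: ref 6 -> FAULT, evict 1, frames=[4,6,2] (faults so far: 5)
  step 7: ref 6 -> HIT, frames=[4,6,2] (faults so far: 5)
  step 8: ref 4 -> HIT, frames=[4,6,2] (faults so far: 5)
  step 9: ref 6 -> HIT, frames=[4,6,2] (faults so far: 5)
  step 10: ref 4 -> HIT, frames=[4,6,2] (faults so far: 5)
  step 11: ref 4 -> HIT, frames=[4,6,2] (faults so far: 5)
  step 12: ref 1 -> FAULT, evict 2, frames=[4,6,1] (faults so far: 6)
  step 13: ref 6 -> HIT, frames=[4,6,1] (faults so far: 6)
  LRU total faults: 6
--- Optimal ---
  step 0: ref 3 -> FAULT, frames=[3,-,-] (faults so far: 1)
  step 1: ref 3 -> HIT, frames=[3,-,-] (faults so far: 1)
  step 2: ref 1 -> FAULT, frames=[3,1,-] (faults so far: 2)
  step 3: ref 2 -> FAULT, frames=[3,1,2] (faults so far: 3)
  step 4: ref 2 -> HIT, frames=[3,1,2] (faults so far: 3)
  step 5: ref 4 -> FAULT, evict 2, frames=[3,1,4] (faults so far: 4)
  step 6: ref 6 -> FAULT, evict 3, frames=[6,1,4] (faults so far: 5)
  step 7: ref 6 -> HIT, frames=[6,1,4] (faults so far: 5)
  step 8: ref 4 -> HIT, frames=[6,1,4] (faults so far: 5)
  step 9: ref 6 -> HIT, frames=[6,1,4] (faults so far: 5)
  step 10: ref 4 -> HIT, frames=[6,1,4] (faults so far: 5)
  step 11: ref 4 -> HIT, frames=[6,1,4] (faults so far: 5)
  step 12: ref 1 -> HIT, frames=[6,1,4] (faults so far: 5)
  step 13: ref 6 -> HIT, frames=[6,1,4] (faults so far: 5)
  Optimal total faults: 5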